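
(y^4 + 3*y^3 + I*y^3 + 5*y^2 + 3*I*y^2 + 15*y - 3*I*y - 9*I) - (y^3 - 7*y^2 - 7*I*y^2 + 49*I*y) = y^4 + 2*y^3 + I*y^3 + 12*y^2 + 10*I*y^2 + 15*y - 52*I*y - 9*I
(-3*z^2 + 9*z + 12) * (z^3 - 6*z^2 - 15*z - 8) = -3*z^5 + 27*z^4 + 3*z^3 - 183*z^2 - 252*z - 96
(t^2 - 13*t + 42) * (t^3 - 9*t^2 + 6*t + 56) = t^5 - 22*t^4 + 165*t^3 - 400*t^2 - 476*t + 2352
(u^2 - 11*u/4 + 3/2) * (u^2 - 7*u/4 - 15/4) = u^4 - 9*u^3/2 + 41*u^2/16 + 123*u/16 - 45/8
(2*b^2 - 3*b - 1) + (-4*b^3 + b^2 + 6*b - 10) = -4*b^3 + 3*b^2 + 3*b - 11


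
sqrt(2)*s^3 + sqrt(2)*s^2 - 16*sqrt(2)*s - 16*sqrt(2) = (s - 4)*(s + 4)*(sqrt(2)*s + sqrt(2))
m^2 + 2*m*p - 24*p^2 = (m - 4*p)*(m + 6*p)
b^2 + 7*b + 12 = (b + 3)*(b + 4)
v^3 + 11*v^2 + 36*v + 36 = (v + 2)*(v + 3)*(v + 6)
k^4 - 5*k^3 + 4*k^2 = k^2*(k - 4)*(k - 1)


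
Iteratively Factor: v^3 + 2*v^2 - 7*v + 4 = (v - 1)*(v^2 + 3*v - 4) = (v - 1)*(v + 4)*(v - 1)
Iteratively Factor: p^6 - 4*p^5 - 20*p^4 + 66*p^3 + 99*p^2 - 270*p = (p + 3)*(p^5 - 7*p^4 + p^3 + 63*p^2 - 90*p) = (p - 3)*(p + 3)*(p^4 - 4*p^3 - 11*p^2 + 30*p) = (p - 3)*(p + 3)^2*(p^3 - 7*p^2 + 10*p) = (p - 3)*(p - 2)*(p + 3)^2*(p^2 - 5*p) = (p - 5)*(p - 3)*(p - 2)*(p + 3)^2*(p)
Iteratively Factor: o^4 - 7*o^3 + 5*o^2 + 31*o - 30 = (o + 2)*(o^3 - 9*o^2 + 23*o - 15) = (o - 5)*(o + 2)*(o^2 - 4*o + 3) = (o - 5)*(o - 1)*(o + 2)*(o - 3)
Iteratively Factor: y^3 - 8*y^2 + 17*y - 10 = (y - 5)*(y^2 - 3*y + 2) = (y - 5)*(y - 1)*(y - 2)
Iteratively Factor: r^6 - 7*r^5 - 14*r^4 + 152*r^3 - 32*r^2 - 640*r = (r + 4)*(r^5 - 11*r^4 + 30*r^3 + 32*r^2 - 160*r) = (r - 4)*(r + 4)*(r^4 - 7*r^3 + 2*r^2 + 40*r) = (r - 5)*(r - 4)*(r + 4)*(r^3 - 2*r^2 - 8*r) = (r - 5)*(r - 4)^2*(r + 4)*(r^2 + 2*r) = r*(r - 5)*(r - 4)^2*(r + 4)*(r + 2)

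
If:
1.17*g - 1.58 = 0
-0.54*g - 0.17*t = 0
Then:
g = 1.35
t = -4.29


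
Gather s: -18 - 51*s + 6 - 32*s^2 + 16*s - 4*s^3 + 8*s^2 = -4*s^3 - 24*s^2 - 35*s - 12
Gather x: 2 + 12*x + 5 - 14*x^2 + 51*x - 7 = -14*x^2 + 63*x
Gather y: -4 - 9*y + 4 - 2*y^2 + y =-2*y^2 - 8*y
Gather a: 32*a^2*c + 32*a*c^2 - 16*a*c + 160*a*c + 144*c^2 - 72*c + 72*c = 32*a^2*c + a*(32*c^2 + 144*c) + 144*c^2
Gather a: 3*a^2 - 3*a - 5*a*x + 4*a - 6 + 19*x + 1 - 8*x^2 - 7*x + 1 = 3*a^2 + a*(1 - 5*x) - 8*x^2 + 12*x - 4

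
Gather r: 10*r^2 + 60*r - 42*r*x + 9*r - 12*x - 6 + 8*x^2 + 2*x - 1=10*r^2 + r*(69 - 42*x) + 8*x^2 - 10*x - 7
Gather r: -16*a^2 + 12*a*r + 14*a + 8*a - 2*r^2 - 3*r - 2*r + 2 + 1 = -16*a^2 + 22*a - 2*r^2 + r*(12*a - 5) + 3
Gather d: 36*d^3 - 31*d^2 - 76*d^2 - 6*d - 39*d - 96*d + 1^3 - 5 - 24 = 36*d^3 - 107*d^2 - 141*d - 28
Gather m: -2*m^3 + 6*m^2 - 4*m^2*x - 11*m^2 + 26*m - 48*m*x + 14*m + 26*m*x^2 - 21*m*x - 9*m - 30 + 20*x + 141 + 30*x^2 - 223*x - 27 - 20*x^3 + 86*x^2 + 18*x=-2*m^3 + m^2*(-4*x - 5) + m*(26*x^2 - 69*x + 31) - 20*x^3 + 116*x^2 - 185*x + 84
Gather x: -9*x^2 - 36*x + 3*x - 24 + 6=-9*x^2 - 33*x - 18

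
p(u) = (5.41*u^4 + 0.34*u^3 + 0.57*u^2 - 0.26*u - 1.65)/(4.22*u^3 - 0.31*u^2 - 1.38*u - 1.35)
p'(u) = (-12.66*u^2 + 0.62*u + 1.38)*(5.41*u^4 + 0.34*u^3 + 0.57*u^2 - 0.26*u - 1.65)/(4.22*u^3 - 0.31*u^2 - 1.38*u - 1.35)^2 + (21.64*u^3 + 1.02*u^2 + 1.14*u - 0.26)/(4.22*u^3 - 0.31*u^2 - 1.38*u - 1.35) = (22.8302*u^6 - 3.3542*u^5 - 24.9082*u^4 - 27.958*u^3 + 18.6448*u^2 - 2.562*u - 1.926)/(17.8084*u^6 - 2.6164*u^5 - 11.5511*u^4 - 10.5384*u^3 + 2.7414*u^2 + 3.726*u + 1.8225)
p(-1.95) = -2.46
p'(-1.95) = 1.31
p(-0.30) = 1.38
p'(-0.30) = 0.95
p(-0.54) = 0.69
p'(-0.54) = 4.27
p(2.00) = 3.15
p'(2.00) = 0.99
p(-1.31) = -1.55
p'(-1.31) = 1.65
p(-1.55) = -1.92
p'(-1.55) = 1.44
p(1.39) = 2.71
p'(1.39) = 0.17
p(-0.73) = -0.12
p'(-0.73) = 3.86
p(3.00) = 4.26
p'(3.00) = 1.18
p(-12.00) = -15.25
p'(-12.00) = 1.28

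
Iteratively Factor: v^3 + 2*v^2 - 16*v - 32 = (v + 4)*(v^2 - 2*v - 8) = (v - 4)*(v + 4)*(v + 2)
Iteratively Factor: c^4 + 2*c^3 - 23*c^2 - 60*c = (c - 5)*(c^3 + 7*c^2 + 12*c) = (c - 5)*(c + 4)*(c^2 + 3*c) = c*(c - 5)*(c + 4)*(c + 3)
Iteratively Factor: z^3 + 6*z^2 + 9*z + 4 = (z + 4)*(z^2 + 2*z + 1) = (z + 1)*(z + 4)*(z + 1)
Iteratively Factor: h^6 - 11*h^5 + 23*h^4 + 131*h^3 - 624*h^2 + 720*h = (h + 4)*(h^5 - 15*h^4 + 83*h^3 - 201*h^2 + 180*h) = (h - 3)*(h + 4)*(h^4 - 12*h^3 + 47*h^2 - 60*h) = (h - 3)^2*(h + 4)*(h^3 - 9*h^2 + 20*h) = (h - 4)*(h - 3)^2*(h + 4)*(h^2 - 5*h) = (h - 5)*(h - 4)*(h - 3)^2*(h + 4)*(h)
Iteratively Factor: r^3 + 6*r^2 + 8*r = (r + 4)*(r^2 + 2*r) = r*(r + 4)*(r + 2)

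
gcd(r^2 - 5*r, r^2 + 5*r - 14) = 1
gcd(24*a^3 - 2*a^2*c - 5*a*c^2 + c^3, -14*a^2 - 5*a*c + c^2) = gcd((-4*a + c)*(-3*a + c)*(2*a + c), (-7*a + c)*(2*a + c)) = 2*a + c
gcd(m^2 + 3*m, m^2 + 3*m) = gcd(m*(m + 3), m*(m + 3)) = m^2 + 3*m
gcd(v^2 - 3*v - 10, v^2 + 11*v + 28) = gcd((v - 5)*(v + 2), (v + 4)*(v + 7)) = 1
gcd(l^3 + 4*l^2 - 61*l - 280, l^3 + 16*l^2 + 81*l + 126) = l + 7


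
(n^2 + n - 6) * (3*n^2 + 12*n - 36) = 3*n^4 + 15*n^3 - 42*n^2 - 108*n + 216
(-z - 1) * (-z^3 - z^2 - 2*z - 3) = z^4 + 2*z^3 + 3*z^2 + 5*z + 3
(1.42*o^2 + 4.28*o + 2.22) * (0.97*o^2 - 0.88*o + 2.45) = 1.3774*o^4 + 2.902*o^3 + 1.866*o^2 + 8.5324*o + 5.439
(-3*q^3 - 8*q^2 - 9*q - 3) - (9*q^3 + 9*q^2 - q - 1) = -12*q^3 - 17*q^2 - 8*q - 2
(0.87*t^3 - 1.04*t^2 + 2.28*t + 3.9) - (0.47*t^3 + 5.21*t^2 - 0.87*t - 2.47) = 0.4*t^3 - 6.25*t^2 + 3.15*t + 6.37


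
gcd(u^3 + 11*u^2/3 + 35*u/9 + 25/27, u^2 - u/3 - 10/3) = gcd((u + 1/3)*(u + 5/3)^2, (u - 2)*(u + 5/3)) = u + 5/3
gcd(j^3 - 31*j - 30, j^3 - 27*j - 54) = j - 6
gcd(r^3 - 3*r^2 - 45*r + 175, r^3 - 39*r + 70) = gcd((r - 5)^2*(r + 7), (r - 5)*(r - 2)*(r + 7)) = r^2 + 2*r - 35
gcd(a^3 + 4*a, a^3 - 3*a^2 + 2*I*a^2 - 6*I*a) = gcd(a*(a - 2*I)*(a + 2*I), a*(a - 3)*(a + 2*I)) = a^2 + 2*I*a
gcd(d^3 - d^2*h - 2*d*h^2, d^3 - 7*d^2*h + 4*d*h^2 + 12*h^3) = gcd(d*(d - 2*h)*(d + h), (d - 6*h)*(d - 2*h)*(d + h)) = d^2 - d*h - 2*h^2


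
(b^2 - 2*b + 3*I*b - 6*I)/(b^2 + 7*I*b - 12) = (b - 2)/(b + 4*I)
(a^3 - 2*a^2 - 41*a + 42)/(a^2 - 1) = (a^2 - a - 42)/(a + 1)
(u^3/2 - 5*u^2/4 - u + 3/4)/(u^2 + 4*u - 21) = (2*u^2 + u - 1)/(4*(u + 7))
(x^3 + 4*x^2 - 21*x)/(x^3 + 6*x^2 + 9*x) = (x^2 + 4*x - 21)/(x^2 + 6*x + 9)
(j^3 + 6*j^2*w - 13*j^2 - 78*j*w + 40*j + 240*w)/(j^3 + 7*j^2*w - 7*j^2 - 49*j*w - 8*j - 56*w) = (j^2 + 6*j*w - 5*j - 30*w)/(j^2 + 7*j*w + j + 7*w)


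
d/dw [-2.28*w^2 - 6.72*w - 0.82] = -4.56*w - 6.72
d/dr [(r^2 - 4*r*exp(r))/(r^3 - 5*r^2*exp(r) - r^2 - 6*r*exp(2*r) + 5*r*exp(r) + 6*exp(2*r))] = (r*(r - 4*exp(r))*(5*r^2*exp(r) - 3*r^2 + 12*r*exp(2*r) + 5*r*exp(r) + 2*r - 6*exp(2*r) - 5*exp(r)) + 2*(-2*r*exp(r) + r - 2*exp(r))*(r^3 - 5*r^2*exp(r) - r^2 - 6*r*exp(2*r) + 5*r*exp(r) + 6*exp(2*r)))/(r^3 - 5*r^2*exp(r) - r^2 - 6*r*exp(2*r) + 5*r*exp(r) + 6*exp(2*r))^2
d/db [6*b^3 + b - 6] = 18*b^2 + 1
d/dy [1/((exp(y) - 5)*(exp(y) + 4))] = (1 - 2*exp(y))*exp(y)/(exp(4*y) - 2*exp(3*y) - 39*exp(2*y) + 40*exp(y) + 400)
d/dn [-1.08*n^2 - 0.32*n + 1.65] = -2.16*n - 0.32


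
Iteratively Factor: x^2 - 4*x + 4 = (x - 2)*(x - 2)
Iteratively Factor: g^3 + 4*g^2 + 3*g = (g + 3)*(g^2 + g) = (g + 1)*(g + 3)*(g)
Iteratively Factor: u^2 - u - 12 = (u + 3)*(u - 4)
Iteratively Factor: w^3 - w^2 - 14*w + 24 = (w + 4)*(w^2 - 5*w + 6) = (w - 3)*(w + 4)*(w - 2)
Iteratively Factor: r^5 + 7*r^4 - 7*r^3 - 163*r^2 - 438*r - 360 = (r + 2)*(r^4 + 5*r^3 - 17*r^2 - 129*r - 180) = (r - 5)*(r + 2)*(r^3 + 10*r^2 + 33*r + 36) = (r - 5)*(r + 2)*(r + 4)*(r^2 + 6*r + 9) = (r - 5)*(r + 2)*(r + 3)*(r + 4)*(r + 3)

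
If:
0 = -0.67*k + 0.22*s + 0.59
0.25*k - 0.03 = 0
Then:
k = 0.12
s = -2.32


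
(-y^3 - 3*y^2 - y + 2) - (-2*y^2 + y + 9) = -y^3 - y^2 - 2*y - 7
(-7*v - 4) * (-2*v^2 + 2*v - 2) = 14*v^3 - 6*v^2 + 6*v + 8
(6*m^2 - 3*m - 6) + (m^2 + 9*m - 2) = 7*m^2 + 6*m - 8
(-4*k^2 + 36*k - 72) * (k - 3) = -4*k^3 + 48*k^2 - 180*k + 216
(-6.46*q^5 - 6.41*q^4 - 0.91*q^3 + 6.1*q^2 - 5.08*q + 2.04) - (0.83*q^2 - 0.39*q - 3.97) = -6.46*q^5 - 6.41*q^4 - 0.91*q^3 + 5.27*q^2 - 4.69*q + 6.01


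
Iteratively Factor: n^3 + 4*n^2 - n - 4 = (n - 1)*(n^2 + 5*n + 4) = (n - 1)*(n + 4)*(n + 1)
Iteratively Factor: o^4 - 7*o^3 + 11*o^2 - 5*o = (o - 1)*(o^3 - 6*o^2 + 5*o) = (o - 1)^2*(o^2 - 5*o) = o*(o - 1)^2*(o - 5)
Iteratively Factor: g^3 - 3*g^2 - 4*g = (g - 4)*(g^2 + g) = g*(g - 4)*(g + 1)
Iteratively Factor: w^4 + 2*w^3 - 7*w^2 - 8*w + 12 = (w + 3)*(w^3 - w^2 - 4*w + 4) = (w - 1)*(w + 3)*(w^2 - 4) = (w - 1)*(w + 2)*(w + 3)*(w - 2)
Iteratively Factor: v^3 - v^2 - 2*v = (v + 1)*(v^2 - 2*v) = (v - 2)*(v + 1)*(v)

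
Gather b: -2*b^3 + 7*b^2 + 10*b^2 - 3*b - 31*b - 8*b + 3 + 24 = -2*b^3 + 17*b^2 - 42*b + 27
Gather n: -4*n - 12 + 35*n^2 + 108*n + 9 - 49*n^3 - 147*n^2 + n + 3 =-49*n^3 - 112*n^2 + 105*n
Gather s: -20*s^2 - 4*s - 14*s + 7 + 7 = -20*s^2 - 18*s + 14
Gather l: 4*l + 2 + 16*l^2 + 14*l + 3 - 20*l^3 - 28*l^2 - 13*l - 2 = -20*l^3 - 12*l^2 + 5*l + 3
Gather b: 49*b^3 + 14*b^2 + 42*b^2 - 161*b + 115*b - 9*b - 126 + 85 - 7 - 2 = 49*b^3 + 56*b^2 - 55*b - 50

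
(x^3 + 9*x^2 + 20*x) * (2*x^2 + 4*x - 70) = 2*x^5 + 22*x^4 + 6*x^3 - 550*x^2 - 1400*x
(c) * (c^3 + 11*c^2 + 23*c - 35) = c^4 + 11*c^3 + 23*c^2 - 35*c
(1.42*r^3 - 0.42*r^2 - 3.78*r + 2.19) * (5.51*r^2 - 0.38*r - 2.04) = 7.8242*r^5 - 2.8538*r^4 - 23.565*r^3 + 14.3601*r^2 + 6.879*r - 4.4676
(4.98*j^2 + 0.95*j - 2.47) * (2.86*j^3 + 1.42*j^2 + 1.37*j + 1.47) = 14.2428*j^5 + 9.7886*j^4 + 1.1074*j^3 + 5.1147*j^2 - 1.9874*j - 3.6309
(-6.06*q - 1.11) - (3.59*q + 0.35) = -9.65*q - 1.46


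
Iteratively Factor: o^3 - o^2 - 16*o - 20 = (o + 2)*(o^2 - 3*o - 10) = (o - 5)*(o + 2)*(o + 2)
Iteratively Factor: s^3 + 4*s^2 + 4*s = (s + 2)*(s^2 + 2*s) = (s + 2)^2*(s)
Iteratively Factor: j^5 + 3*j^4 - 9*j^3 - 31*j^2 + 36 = (j + 3)*(j^4 - 9*j^2 - 4*j + 12) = (j + 2)*(j + 3)*(j^3 - 2*j^2 - 5*j + 6) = (j + 2)^2*(j + 3)*(j^2 - 4*j + 3) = (j - 3)*(j + 2)^2*(j + 3)*(j - 1)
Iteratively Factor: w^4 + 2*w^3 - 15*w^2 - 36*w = (w)*(w^3 + 2*w^2 - 15*w - 36) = w*(w + 3)*(w^2 - w - 12) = w*(w + 3)^2*(w - 4)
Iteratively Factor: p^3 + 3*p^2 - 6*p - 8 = (p + 4)*(p^2 - p - 2) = (p - 2)*(p + 4)*(p + 1)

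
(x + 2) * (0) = 0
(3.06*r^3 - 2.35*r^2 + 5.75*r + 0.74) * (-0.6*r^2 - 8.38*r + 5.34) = -1.836*r^5 - 24.2328*r^4 + 32.5834*r^3 - 61.178*r^2 + 24.5038*r + 3.9516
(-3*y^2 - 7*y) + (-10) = -3*y^2 - 7*y - 10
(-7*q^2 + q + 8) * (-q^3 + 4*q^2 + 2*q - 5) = 7*q^5 - 29*q^4 - 18*q^3 + 69*q^2 + 11*q - 40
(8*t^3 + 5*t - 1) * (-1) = -8*t^3 - 5*t + 1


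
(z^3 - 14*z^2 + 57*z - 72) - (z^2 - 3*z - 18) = z^3 - 15*z^2 + 60*z - 54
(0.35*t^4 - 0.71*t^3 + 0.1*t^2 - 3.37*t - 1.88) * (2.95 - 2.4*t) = -0.84*t^5 + 2.7365*t^4 - 2.3345*t^3 + 8.383*t^2 - 5.4295*t - 5.546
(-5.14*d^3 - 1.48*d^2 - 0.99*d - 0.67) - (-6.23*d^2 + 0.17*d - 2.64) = -5.14*d^3 + 4.75*d^2 - 1.16*d + 1.97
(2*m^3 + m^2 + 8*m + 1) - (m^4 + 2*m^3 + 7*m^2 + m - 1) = -m^4 - 6*m^2 + 7*m + 2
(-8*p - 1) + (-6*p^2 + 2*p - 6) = -6*p^2 - 6*p - 7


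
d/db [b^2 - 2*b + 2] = 2*b - 2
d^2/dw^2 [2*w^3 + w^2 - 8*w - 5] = 12*w + 2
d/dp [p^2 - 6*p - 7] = 2*p - 6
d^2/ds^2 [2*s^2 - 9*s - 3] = 4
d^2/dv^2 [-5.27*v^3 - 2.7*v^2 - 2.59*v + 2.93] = -31.62*v - 5.4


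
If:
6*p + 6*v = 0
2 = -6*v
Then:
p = 1/3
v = -1/3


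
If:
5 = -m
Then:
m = -5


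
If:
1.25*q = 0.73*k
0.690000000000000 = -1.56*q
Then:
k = -0.76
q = -0.44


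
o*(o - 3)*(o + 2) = o^3 - o^2 - 6*o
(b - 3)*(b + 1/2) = b^2 - 5*b/2 - 3/2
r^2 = r^2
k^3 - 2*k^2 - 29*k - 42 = (k - 7)*(k + 2)*(k + 3)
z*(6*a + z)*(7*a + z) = 42*a^2*z + 13*a*z^2 + z^3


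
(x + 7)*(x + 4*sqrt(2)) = x^2 + 4*sqrt(2)*x + 7*x + 28*sqrt(2)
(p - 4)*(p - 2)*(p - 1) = p^3 - 7*p^2 + 14*p - 8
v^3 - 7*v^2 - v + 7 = (v - 7)*(v - 1)*(v + 1)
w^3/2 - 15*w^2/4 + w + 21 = (w/2 + 1)*(w - 6)*(w - 7/2)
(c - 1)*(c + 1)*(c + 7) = c^3 + 7*c^2 - c - 7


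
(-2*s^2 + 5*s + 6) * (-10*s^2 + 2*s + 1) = 20*s^4 - 54*s^3 - 52*s^2 + 17*s + 6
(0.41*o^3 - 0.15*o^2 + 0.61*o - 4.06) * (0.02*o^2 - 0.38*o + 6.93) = 0.0082*o^5 - 0.1588*o^4 + 2.9105*o^3 - 1.3525*o^2 + 5.7701*o - 28.1358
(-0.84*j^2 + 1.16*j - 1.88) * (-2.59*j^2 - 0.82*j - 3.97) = 2.1756*j^4 - 2.3156*j^3 + 7.2528*j^2 - 3.0636*j + 7.4636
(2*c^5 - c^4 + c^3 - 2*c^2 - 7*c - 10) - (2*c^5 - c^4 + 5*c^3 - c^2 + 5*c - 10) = -4*c^3 - c^2 - 12*c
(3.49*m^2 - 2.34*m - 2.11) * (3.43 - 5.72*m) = -19.9628*m^3 + 25.3555*m^2 + 4.043*m - 7.2373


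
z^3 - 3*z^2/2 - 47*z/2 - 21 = (z - 6)*(z + 1)*(z + 7/2)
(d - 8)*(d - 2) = d^2 - 10*d + 16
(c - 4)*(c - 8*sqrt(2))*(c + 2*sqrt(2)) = c^3 - 6*sqrt(2)*c^2 - 4*c^2 - 32*c + 24*sqrt(2)*c + 128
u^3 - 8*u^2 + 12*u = u*(u - 6)*(u - 2)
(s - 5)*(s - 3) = s^2 - 8*s + 15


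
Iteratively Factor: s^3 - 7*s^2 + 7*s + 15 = (s - 5)*(s^2 - 2*s - 3) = (s - 5)*(s - 3)*(s + 1)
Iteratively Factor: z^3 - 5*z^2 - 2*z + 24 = (z - 3)*(z^2 - 2*z - 8) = (z - 4)*(z - 3)*(z + 2)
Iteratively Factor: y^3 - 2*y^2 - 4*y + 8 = (y + 2)*(y^2 - 4*y + 4) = (y - 2)*(y + 2)*(y - 2)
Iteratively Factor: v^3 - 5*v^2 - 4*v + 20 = (v + 2)*(v^2 - 7*v + 10) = (v - 2)*(v + 2)*(v - 5)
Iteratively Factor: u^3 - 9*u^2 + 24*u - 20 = (u - 5)*(u^2 - 4*u + 4) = (u - 5)*(u - 2)*(u - 2)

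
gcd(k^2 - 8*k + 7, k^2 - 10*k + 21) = k - 7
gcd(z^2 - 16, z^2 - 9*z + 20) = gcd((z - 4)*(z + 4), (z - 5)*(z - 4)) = z - 4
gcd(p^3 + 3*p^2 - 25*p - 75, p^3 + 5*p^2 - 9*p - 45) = p^2 + 8*p + 15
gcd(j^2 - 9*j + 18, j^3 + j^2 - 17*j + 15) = j - 3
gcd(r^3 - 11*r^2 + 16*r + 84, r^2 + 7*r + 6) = 1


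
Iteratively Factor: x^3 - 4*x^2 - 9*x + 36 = (x + 3)*(x^2 - 7*x + 12) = (x - 4)*(x + 3)*(x - 3)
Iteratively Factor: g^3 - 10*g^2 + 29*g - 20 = (g - 5)*(g^2 - 5*g + 4) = (g - 5)*(g - 1)*(g - 4)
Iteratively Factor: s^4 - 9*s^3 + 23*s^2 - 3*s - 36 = (s + 1)*(s^3 - 10*s^2 + 33*s - 36) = (s - 3)*(s + 1)*(s^2 - 7*s + 12) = (s - 4)*(s - 3)*(s + 1)*(s - 3)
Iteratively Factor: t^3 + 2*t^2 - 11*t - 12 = (t - 3)*(t^2 + 5*t + 4) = (t - 3)*(t + 1)*(t + 4)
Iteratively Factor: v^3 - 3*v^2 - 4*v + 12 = (v + 2)*(v^2 - 5*v + 6) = (v - 3)*(v + 2)*(v - 2)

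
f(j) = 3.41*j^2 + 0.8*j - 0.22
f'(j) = 6.82*j + 0.8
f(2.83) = 29.35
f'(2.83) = 20.10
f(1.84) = 12.80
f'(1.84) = 13.35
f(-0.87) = 1.67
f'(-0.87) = -5.13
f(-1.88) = 10.33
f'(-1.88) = -12.02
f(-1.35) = 4.91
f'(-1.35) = -8.41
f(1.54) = 9.10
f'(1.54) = 11.30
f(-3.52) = 39.22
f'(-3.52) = -23.21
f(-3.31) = 34.49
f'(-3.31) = -21.77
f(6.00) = 127.34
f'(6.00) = 41.72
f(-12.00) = 481.22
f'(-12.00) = -81.04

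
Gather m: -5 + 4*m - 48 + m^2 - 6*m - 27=m^2 - 2*m - 80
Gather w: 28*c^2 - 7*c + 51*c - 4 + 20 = 28*c^2 + 44*c + 16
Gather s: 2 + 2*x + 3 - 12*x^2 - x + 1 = -12*x^2 + x + 6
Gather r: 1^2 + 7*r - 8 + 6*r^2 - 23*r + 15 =6*r^2 - 16*r + 8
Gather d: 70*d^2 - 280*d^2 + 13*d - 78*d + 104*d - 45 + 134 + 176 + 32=-210*d^2 + 39*d + 297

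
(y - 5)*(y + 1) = y^2 - 4*y - 5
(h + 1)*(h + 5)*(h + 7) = h^3 + 13*h^2 + 47*h + 35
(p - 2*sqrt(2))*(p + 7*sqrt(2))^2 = p^3 + 12*sqrt(2)*p^2 + 42*p - 196*sqrt(2)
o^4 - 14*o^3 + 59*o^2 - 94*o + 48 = (o - 8)*(o - 3)*(o - 2)*(o - 1)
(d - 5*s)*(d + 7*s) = d^2 + 2*d*s - 35*s^2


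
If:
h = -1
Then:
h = -1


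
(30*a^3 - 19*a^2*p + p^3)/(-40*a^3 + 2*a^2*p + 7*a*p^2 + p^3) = (-3*a + p)/(4*a + p)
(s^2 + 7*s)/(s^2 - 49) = s/(s - 7)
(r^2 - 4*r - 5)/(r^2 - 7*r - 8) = (r - 5)/(r - 8)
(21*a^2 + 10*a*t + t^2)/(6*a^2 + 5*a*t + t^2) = (7*a + t)/(2*a + t)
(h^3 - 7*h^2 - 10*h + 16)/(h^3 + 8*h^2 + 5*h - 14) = (h - 8)/(h + 7)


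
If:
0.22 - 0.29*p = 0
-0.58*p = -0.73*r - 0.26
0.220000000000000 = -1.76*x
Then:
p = 0.76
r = 0.25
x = -0.12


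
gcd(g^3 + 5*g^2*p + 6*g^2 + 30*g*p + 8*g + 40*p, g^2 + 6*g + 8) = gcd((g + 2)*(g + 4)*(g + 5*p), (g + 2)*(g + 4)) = g^2 + 6*g + 8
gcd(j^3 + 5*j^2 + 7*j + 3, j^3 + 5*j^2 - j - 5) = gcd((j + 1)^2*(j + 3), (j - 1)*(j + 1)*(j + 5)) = j + 1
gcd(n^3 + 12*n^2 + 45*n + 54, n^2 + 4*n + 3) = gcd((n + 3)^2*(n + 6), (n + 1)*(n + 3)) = n + 3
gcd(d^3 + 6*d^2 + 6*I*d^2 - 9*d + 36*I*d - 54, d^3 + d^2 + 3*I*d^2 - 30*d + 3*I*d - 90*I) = d^2 + d*(6 + 3*I) + 18*I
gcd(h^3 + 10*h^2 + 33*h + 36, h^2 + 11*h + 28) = h + 4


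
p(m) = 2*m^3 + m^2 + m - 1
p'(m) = 6*m^2 + 2*m + 1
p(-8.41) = -1128.33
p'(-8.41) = 408.55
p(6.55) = 610.48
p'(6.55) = 271.52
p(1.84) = 16.68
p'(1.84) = 24.99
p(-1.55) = -7.60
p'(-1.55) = 12.32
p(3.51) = 101.32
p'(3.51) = 81.94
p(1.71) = 13.63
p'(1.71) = 21.96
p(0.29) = -0.58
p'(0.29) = 2.08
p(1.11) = 4.08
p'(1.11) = 10.61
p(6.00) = 473.00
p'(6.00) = 229.00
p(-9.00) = -1387.00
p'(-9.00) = 469.00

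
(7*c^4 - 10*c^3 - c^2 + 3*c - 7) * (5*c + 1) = 35*c^5 - 43*c^4 - 15*c^3 + 14*c^2 - 32*c - 7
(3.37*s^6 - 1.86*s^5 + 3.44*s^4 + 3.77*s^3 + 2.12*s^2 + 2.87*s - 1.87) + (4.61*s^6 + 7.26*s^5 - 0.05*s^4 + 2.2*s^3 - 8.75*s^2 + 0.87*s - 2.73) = 7.98*s^6 + 5.4*s^5 + 3.39*s^4 + 5.97*s^3 - 6.63*s^2 + 3.74*s - 4.6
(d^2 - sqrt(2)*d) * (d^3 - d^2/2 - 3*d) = d^5 - sqrt(2)*d^4 - d^4/2 - 3*d^3 + sqrt(2)*d^3/2 + 3*sqrt(2)*d^2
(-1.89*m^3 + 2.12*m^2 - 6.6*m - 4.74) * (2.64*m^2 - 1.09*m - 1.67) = -4.9896*m^5 + 7.6569*m^4 - 16.5785*m^3 - 8.86*m^2 + 16.1886*m + 7.9158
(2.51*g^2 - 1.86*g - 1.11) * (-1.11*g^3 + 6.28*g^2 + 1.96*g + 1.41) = -2.7861*g^5 + 17.8274*g^4 - 5.5291*g^3 - 7.0773*g^2 - 4.7982*g - 1.5651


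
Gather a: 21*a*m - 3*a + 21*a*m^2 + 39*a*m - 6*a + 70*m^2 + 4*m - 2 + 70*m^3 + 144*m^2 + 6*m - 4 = a*(21*m^2 + 60*m - 9) + 70*m^3 + 214*m^2 + 10*m - 6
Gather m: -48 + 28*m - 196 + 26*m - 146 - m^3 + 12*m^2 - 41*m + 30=-m^3 + 12*m^2 + 13*m - 360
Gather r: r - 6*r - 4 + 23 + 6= 25 - 5*r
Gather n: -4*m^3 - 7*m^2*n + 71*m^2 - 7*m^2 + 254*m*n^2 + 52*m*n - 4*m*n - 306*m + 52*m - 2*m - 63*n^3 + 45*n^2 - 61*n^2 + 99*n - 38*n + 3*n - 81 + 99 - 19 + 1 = -4*m^3 + 64*m^2 - 256*m - 63*n^3 + n^2*(254*m - 16) + n*(-7*m^2 + 48*m + 64)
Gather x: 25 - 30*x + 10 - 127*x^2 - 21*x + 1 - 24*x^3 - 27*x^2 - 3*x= -24*x^3 - 154*x^2 - 54*x + 36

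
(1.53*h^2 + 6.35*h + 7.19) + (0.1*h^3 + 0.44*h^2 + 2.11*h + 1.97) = 0.1*h^3 + 1.97*h^2 + 8.46*h + 9.16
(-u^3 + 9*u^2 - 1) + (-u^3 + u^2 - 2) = -2*u^3 + 10*u^2 - 3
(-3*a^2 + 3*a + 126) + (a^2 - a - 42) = -2*a^2 + 2*a + 84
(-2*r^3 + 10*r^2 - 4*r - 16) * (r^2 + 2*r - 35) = -2*r^5 + 6*r^4 + 86*r^3 - 374*r^2 + 108*r + 560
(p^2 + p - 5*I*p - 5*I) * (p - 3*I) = p^3 + p^2 - 8*I*p^2 - 15*p - 8*I*p - 15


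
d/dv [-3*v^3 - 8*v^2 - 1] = v*(-9*v - 16)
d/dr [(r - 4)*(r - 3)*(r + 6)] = 3*r^2 - 2*r - 30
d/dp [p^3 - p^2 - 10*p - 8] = 3*p^2 - 2*p - 10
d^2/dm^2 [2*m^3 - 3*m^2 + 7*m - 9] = 12*m - 6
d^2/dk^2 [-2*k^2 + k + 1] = -4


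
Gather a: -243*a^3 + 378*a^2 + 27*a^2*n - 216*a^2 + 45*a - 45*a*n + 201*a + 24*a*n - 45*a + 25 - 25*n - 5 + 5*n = -243*a^3 + a^2*(27*n + 162) + a*(201 - 21*n) - 20*n + 20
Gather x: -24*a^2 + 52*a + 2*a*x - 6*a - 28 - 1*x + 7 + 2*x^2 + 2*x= -24*a^2 + 46*a + 2*x^2 + x*(2*a + 1) - 21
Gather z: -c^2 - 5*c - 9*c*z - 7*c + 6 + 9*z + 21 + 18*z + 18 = -c^2 - 12*c + z*(27 - 9*c) + 45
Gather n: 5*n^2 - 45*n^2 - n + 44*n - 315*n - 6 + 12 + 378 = -40*n^2 - 272*n + 384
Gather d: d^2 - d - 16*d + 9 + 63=d^2 - 17*d + 72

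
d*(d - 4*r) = d^2 - 4*d*r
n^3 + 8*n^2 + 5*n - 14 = (n - 1)*(n + 2)*(n + 7)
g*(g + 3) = g^2 + 3*g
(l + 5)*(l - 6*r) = l^2 - 6*l*r + 5*l - 30*r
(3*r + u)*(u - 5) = 3*r*u - 15*r + u^2 - 5*u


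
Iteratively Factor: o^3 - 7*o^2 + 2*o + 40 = (o - 4)*(o^2 - 3*o - 10) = (o - 5)*(o - 4)*(o + 2)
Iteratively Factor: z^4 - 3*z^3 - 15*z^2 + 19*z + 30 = (z - 2)*(z^3 - z^2 - 17*z - 15) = (z - 2)*(z + 1)*(z^2 - 2*z - 15) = (z - 2)*(z + 1)*(z + 3)*(z - 5)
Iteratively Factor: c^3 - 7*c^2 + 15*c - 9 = (c - 3)*(c^2 - 4*c + 3) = (c - 3)*(c - 1)*(c - 3)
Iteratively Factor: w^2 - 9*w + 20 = (w - 5)*(w - 4)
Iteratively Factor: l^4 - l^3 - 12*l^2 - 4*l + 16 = (l - 1)*(l^3 - 12*l - 16) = (l - 1)*(l + 2)*(l^2 - 2*l - 8) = (l - 1)*(l + 2)^2*(l - 4)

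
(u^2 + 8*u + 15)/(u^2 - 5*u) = (u^2 + 8*u + 15)/(u*(u - 5))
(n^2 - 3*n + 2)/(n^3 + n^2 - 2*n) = (n - 2)/(n*(n + 2))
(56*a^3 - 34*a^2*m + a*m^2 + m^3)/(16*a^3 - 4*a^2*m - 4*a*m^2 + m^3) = (7*a + m)/(2*a + m)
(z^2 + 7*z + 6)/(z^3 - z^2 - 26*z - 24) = (z + 6)/(z^2 - 2*z - 24)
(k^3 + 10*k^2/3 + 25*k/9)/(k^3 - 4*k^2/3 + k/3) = (9*k^2 + 30*k + 25)/(3*(3*k^2 - 4*k + 1))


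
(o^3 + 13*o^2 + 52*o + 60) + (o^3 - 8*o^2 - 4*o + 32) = 2*o^3 + 5*o^2 + 48*o + 92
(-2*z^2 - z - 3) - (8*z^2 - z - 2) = -10*z^2 - 1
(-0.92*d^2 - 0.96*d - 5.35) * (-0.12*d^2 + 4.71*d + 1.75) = 0.1104*d^4 - 4.218*d^3 - 5.4896*d^2 - 26.8785*d - 9.3625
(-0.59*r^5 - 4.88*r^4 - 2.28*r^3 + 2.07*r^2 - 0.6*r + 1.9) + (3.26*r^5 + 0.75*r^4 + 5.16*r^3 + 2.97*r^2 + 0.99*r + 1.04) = 2.67*r^5 - 4.13*r^4 + 2.88*r^3 + 5.04*r^2 + 0.39*r + 2.94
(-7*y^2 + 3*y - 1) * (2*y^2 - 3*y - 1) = -14*y^4 + 27*y^3 - 4*y^2 + 1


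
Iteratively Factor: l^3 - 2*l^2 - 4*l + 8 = (l - 2)*(l^2 - 4) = (l - 2)*(l + 2)*(l - 2)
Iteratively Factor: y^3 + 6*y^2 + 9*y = (y)*(y^2 + 6*y + 9) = y*(y + 3)*(y + 3)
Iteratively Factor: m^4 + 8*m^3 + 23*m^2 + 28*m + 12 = (m + 1)*(m^3 + 7*m^2 + 16*m + 12) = (m + 1)*(m + 2)*(m^2 + 5*m + 6) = (m + 1)*(m + 2)^2*(m + 3)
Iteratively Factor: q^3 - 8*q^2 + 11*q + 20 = (q - 5)*(q^2 - 3*q - 4) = (q - 5)*(q + 1)*(q - 4)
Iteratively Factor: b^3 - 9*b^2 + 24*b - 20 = (b - 5)*(b^2 - 4*b + 4) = (b - 5)*(b - 2)*(b - 2)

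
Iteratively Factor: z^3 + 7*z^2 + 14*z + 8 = (z + 2)*(z^2 + 5*z + 4) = (z + 1)*(z + 2)*(z + 4)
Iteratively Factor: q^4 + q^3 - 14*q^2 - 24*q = (q + 3)*(q^3 - 2*q^2 - 8*q) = q*(q + 3)*(q^2 - 2*q - 8) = q*(q - 4)*(q + 3)*(q + 2)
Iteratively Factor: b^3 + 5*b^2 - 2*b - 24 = (b + 4)*(b^2 + b - 6) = (b + 3)*(b + 4)*(b - 2)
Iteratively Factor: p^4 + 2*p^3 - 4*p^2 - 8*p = (p + 2)*(p^3 - 4*p) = p*(p + 2)*(p^2 - 4) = p*(p - 2)*(p + 2)*(p + 2)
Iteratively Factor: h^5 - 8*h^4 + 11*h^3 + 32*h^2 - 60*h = (h + 2)*(h^4 - 10*h^3 + 31*h^2 - 30*h) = (h - 2)*(h + 2)*(h^3 - 8*h^2 + 15*h) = h*(h - 2)*(h + 2)*(h^2 - 8*h + 15) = h*(h - 5)*(h - 2)*(h + 2)*(h - 3)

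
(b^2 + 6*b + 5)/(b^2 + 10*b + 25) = (b + 1)/(b + 5)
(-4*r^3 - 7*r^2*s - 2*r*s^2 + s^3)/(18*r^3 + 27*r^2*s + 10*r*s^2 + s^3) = (-4*r^2 - 3*r*s + s^2)/(18*r^2 + 9*r*s + s^2)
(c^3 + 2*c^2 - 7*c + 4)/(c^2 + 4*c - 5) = (c^2 + 3*c - 4)/(c + 5)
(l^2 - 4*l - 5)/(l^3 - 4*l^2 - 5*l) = 1/l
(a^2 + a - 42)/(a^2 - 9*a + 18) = (a + 7)/(a - 3)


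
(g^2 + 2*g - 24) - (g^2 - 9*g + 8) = 11*g - 32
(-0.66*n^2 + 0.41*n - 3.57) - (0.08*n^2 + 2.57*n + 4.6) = -0.74*n^2 - 2.16*n - 8.17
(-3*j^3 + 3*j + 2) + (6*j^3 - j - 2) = 3*j^3 + 2*j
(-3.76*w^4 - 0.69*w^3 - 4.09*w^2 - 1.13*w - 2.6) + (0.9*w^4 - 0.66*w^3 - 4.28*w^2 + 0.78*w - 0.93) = -2.86*w^4 - 1.35*w^3 - 8.37*w^2 - 0.35*w - 3.53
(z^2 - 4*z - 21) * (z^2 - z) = z^4 - 5*z^3 - 17*z^2 + 21*z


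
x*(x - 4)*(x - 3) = x^3 - 7*x^2 + 12*x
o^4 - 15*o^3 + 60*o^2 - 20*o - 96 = (o - 8)*(o - 6)*(o - 2)*(o + 1)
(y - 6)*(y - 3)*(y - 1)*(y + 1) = y^4 - 9*y^3 + 17*y^2 + 9*y - 18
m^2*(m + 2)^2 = m^4 + 4*m^3 + 4*m^2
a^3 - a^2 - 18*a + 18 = (a - 1)*(a - 3*sqrt(2))*(a + 3*sqrt(2))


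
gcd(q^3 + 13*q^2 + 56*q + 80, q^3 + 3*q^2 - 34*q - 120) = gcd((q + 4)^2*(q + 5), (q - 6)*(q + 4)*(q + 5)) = q^2 + 9*q + 20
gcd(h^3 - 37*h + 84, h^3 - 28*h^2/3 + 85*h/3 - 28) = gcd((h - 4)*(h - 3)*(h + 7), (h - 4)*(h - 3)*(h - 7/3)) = h^2 - 7*h + 12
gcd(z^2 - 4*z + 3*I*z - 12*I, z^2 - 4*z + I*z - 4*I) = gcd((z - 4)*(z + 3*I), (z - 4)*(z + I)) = z - 4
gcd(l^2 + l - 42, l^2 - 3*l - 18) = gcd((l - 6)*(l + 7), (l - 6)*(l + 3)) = l - 6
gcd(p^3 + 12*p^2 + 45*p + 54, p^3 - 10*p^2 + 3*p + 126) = p + 3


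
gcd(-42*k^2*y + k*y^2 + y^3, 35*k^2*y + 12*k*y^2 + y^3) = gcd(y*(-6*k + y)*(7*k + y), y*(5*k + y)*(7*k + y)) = 7*k*y + y^2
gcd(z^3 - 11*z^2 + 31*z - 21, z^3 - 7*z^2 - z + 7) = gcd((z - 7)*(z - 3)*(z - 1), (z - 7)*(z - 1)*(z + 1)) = z^2 - 8*z + 7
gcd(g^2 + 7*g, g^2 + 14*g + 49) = g + 7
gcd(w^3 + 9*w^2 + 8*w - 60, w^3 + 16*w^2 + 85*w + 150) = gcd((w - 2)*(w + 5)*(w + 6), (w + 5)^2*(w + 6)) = w^2 + 11*w + 30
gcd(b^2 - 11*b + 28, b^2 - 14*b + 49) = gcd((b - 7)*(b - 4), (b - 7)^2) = b - 7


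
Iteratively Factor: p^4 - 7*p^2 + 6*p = (p + 3)*(p^3 - 3*p^2 + 2*p) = (p - 2)*(p + 3)*(p^2 - p) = p*(p - 2)*(p + 3)*(p - 1)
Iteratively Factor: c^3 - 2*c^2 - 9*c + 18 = (c - 2)*(c^2 - 9) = (c - 2)*(c + 3)*(c - 3)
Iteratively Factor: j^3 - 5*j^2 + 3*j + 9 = (j + 1)*(j^2 - 6*j + 9) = (j - 3)*(j + 1)*(j - 3)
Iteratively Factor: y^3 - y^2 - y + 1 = (y + 1)*(y^2 - 2*y + 1) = (y - 1)*(y + 1)*(y - 1)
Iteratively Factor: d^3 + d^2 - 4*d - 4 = (d + 1)*(d^2 - 4) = (d - 2)*(d + 1)*(d + 2)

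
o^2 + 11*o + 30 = (o + 5)*(o + 6)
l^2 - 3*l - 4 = (l - 4)*(l + 1)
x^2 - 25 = (x - 5)*(x + 5)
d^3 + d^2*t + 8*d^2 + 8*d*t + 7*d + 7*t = (d + 1)*(d + 7)*(d + t)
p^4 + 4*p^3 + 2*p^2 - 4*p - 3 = (p - 1)*(p + 1)^2*(p + 3)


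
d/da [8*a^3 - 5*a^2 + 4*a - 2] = 24*a^2 - 10*a + 4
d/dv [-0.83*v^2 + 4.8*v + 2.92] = 4.8 - 1.66*v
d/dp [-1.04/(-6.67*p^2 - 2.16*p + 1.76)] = (-13.8736*p - 2.2464)/(6.67*p^2 + 2.16*p - 1.76)^2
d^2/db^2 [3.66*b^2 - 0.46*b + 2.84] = 7.32000000000000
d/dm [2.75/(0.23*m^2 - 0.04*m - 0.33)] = (0.11 - 1.265*m)/(-0.23*m^2 + 0.04*m + 0.33)^2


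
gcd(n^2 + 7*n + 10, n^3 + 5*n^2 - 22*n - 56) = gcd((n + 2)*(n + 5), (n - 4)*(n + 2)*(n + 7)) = n + 2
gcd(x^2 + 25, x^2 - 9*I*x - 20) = x - 5*I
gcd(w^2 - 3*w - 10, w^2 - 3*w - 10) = w^2 - 3*w - 10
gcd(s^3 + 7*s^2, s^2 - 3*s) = s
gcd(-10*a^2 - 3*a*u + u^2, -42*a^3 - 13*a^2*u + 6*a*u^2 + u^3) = 2*a + u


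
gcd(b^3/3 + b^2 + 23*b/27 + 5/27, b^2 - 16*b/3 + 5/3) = 1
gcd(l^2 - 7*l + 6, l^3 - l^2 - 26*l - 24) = l - 6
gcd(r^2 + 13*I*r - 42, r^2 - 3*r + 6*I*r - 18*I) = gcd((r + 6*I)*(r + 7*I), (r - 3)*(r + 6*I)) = r + 6*I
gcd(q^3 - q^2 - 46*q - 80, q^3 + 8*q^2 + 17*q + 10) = q^2 + 7*q + 10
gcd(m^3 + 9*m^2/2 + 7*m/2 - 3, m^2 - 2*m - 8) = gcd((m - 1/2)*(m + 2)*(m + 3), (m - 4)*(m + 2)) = m + 2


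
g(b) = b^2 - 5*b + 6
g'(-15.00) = -35.00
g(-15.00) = 306.00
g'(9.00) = 13.00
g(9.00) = 42.00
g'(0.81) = -3.38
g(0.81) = 2.61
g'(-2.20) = -9.40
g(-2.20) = 21.84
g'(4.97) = 4.94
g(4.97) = 5.85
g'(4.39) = 3.78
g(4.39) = 3.32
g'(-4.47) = -13.94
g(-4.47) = 48.33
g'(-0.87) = -6.74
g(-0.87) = 11.11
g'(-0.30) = -5.60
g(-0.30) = 7.59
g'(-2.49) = -9.98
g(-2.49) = 24.65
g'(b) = 2*b - 5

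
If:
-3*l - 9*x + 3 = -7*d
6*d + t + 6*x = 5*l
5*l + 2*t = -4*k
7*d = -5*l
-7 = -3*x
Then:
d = 45/28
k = 2269/112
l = -9/4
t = -977/28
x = 7/3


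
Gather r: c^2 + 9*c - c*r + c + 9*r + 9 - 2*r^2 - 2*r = c^2 + 10*c - 2*r^2 + r*(7 - c) + 9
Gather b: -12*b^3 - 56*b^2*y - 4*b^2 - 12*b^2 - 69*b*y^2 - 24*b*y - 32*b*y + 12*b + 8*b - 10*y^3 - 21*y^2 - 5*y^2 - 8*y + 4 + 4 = -12*b^3 + b^2*(-56*y - 16) + b*(-69*y^2 - 56*y + 20) - 10*y^3 - 26*y^2 - 8*y + 8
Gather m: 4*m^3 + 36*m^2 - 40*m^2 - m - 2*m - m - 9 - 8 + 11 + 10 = 4*m^3 - 4*m^2 - 4*m + 4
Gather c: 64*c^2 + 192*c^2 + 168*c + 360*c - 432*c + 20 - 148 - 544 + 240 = 256*c^2 + 96*c - 432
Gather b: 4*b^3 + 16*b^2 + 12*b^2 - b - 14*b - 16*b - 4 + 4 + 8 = 4*b^3 + 28*b^2 - 31*b + 8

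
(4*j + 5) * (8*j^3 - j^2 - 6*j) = 32*j^4 + 36*j^3 - 29*j^2 - 30*j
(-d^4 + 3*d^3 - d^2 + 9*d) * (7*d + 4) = -7*d^5 + 17*d^4 + 5*d^3 + 59*d^2 + 36*d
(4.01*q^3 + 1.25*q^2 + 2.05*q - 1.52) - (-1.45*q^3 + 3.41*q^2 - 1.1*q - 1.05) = 5.46*q^3 - 2.16*q^2 + 3.15*q - 0.47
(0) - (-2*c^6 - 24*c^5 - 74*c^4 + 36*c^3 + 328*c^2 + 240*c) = 2*c^6 + 24*c^5 + 74*c^4 - 36*c^3 - 328*c^2 - 240*c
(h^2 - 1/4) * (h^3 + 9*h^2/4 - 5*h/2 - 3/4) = h^5 + 9*h^4/4 - 11*h^3/4 - 21*h^2/16 + 5*h/8 + 3/16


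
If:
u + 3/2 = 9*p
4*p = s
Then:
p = u/9 + 1/6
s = 4*u/9 + 2/3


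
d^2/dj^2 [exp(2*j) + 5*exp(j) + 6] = (4*exp(j) + 5)*exp(j)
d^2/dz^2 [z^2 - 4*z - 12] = 2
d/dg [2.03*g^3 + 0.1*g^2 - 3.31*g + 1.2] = 6.09*g^2 + 0.2*g - 3.31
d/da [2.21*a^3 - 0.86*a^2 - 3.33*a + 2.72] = 6.63*a^2 - 1.72*a - 3.33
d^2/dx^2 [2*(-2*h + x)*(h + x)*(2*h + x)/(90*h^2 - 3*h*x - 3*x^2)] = 8*h^2*(-328*h^3 - 1164*h^2*x + 6*h*x^2 - 13*x^3)/(3*(-27000*h^6 + 2700*h^5*x + 2610*h^4*x^2 - 179*h^3*x^3 - 87*h^2*x^4 + 3*h*x^5 + x^6))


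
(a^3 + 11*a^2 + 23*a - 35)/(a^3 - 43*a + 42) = (a + 5)/(a - 6)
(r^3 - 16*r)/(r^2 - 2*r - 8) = r*(r + 4)/(r + 2)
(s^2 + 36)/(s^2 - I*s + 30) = (s + 6*I)/(s + 5*I)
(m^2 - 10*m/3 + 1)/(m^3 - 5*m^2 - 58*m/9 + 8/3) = 3*(m - 3)/(3*m^2 - 14*m - 24)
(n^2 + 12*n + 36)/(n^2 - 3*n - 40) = (n^2 + 12*n + 36)/(n^2 - 3*n - 40)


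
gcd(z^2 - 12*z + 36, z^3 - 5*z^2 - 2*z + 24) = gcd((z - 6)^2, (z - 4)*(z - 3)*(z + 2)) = 1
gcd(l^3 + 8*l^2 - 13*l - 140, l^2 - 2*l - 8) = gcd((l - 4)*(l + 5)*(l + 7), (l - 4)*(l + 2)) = l - 4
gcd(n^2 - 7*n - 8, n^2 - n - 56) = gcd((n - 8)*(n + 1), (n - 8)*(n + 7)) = n - 8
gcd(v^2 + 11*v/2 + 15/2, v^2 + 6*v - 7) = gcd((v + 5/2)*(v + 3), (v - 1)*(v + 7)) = 1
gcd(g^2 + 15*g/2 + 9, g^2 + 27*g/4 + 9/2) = g + 6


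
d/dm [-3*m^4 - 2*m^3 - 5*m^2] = 2*m*(-6*m^2 - 3*m - 5)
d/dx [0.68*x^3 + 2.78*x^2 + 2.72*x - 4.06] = 2.04*x^2 + 5.56*x + 2.72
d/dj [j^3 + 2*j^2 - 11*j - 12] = 3*j^2 + 4*j - 11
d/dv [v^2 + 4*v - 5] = 2*v + 4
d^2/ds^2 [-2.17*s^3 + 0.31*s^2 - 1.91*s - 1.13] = 0.62 - 13.02*s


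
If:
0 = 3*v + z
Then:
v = -z/3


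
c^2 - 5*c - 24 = (c - 8)*(c + 3)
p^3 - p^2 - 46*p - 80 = (p - 8)*(p + 2)*(p + 5)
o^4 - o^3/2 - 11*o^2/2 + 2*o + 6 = (o - 2)*(o - 3/2)*(o + 1)*(o + 2)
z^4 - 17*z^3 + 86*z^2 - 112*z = z*(z - 8)*(z - 7)*(z - 2)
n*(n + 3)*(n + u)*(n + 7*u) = n^4 + 8*n^3*u + 3*n^3 + 7*n^2*u^2 + 24*n^2*u + 21*n*u^2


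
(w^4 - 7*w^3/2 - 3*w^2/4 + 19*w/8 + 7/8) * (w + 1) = w^5 - 5*w^4/2 - 17*w^3/4 + 13*w^2/8 + 13*w/4 + 7/8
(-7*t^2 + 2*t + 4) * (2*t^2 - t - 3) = -14*t^4 + 11*t^3 + 27*t^2 - 10*t - 12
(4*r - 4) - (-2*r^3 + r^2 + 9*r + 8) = 2*r^3 - r^2 - 5*r - 12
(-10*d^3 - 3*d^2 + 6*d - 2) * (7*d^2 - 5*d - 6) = -70*d^5 + 29*d^4 + 117*d^3 - 26*d^2 - 26*d + 12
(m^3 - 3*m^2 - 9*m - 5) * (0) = 0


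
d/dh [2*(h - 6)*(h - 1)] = 4*h - 14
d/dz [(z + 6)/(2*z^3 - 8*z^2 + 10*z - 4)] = (-z^2 - 8*z + 16)/(z^5 - 7*z^4 + 19*z^3 - 25*z^2 + 16*z - 4)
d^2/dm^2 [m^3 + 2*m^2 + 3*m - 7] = 6*m + 4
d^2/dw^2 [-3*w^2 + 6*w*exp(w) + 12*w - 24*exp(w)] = 6*w*exp(w) - 12*exp(w) - 6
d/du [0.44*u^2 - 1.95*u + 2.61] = 0.88*u - 1.95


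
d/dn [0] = 0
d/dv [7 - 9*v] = -9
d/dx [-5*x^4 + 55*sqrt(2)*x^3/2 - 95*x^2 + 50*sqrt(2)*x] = -20*x^3 + 165*sqrt(2)*x^2/2 - 190*x + 50*sqrt(2)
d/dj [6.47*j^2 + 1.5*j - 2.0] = 12.94*j + 1.5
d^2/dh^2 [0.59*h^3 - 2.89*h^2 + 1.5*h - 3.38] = 3.54*h - 5.78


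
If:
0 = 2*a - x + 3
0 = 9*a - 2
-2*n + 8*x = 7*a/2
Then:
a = 2/9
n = 241/18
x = 31/9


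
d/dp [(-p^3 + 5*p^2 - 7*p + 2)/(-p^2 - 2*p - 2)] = (p^4 + 4*p^3 - 11*p^2 - 16*p + 18)/(p^4 + 4*p^3 + 8*p^2 + 8*p + 4)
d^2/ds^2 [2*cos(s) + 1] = -2*cos(s)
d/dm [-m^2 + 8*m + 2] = 8 - 2*m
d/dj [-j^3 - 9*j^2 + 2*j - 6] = -3*j^2 - 18*j + 2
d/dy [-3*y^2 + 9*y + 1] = 9 - 6*y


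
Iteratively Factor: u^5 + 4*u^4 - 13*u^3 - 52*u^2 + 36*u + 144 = (u + 2)*(u^4 + 2*u^3 - 17*u^2 - 18*u + 72) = (u + 2)*(u + 3)*(u^3 - u^2 - 14*u + 24) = (u - 2)*(u + 2)*(u + 3)*(u^2 + u - 12) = (u - 2)*(u + 2)*(u + 3)*(u + 4)*(u - 3)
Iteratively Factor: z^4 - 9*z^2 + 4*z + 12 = (z + 1)*(z^3 - z^2 - 8*z + 12) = (z - 2)*(z + 1)*(z^2 + z - 6) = (z - 2)*(z + 1)*(z + 3)*(z - 2)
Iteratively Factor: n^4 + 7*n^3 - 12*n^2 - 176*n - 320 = (n + 4)*(n^3 + 3*n^2 - 24*n - 80) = (n + 4)^2*(n^2 - n - 20) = (n + 4)^3*(n - 5)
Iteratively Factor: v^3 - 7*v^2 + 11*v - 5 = (v - 1)*(v^2 - 6*v + 5) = (v - 5)*(v - 1)*(v - 1)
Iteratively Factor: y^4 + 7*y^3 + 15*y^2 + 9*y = (y)*(y^3 + 7*y^2 + 15*y + 9) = y*(y + 3)*(y^2 + 4*y + 3) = y*(y + 3)^2*(y + 1)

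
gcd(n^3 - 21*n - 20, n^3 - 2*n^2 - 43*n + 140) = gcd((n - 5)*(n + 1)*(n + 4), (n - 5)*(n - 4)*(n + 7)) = n - 5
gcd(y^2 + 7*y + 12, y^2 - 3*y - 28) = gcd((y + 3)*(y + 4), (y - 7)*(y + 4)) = y + 4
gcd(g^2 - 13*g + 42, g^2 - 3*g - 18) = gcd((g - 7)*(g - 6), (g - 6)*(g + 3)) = g - 6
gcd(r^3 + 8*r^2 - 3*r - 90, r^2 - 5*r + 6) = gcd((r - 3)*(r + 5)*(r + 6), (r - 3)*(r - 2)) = r - 3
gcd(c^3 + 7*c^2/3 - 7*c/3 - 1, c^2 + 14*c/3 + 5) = c + 3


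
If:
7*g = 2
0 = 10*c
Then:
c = 0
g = 2/7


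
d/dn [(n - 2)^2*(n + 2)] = (n - 2)*(3*n + 2)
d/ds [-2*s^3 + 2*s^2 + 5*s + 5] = -6*s^2 + 4*s + 5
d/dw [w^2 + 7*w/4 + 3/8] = 2*w + 7/4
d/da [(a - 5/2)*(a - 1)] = 2*a - 7/2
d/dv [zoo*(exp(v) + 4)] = zoo*exp(v)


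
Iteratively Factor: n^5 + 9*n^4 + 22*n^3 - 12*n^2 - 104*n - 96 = (n - 2)*(n^4 + 11*n^3 + 44*n^2 + 76*n + 48) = (n - 2)*(n + 2)*(n^3 + 9*n^2 + 26*n + 24) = (n - 2)*(n + 2)*(n + 3)*(n^2 + 6*n + 8) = (n - 2)*(n + 2)*(n + 3)*(n + 4)*(n + 2)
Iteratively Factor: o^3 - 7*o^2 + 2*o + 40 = (o + 2)*(o^2 - 9*o + 20) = (o - 5)*(o + 2)*(o - 4)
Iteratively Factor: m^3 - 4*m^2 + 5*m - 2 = (m - 1)*(m^2 - 3*m + 2) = (m - 1)^2*(m - 2)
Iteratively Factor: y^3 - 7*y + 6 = (y + 3)*(y^2 - 3*y + 2) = (y - 2)*(y + 3)*(y - 1)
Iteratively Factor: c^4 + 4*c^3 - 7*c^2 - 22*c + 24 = (c - 1)*(c^3 + 5*c^2 - 2*c - 24) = (c - 1)*(c + 3)*(c^2 + 2*c - 8) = (c - 2)*(c - 1)*(c + 3)*(c + 4)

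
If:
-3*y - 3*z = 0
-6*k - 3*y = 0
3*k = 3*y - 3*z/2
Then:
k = 0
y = 0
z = 0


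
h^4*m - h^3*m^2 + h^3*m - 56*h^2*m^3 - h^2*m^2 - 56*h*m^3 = h*(h - 8*m)*(h + 7*m)*(h*m + m)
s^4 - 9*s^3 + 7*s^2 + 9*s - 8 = (s - 8)*(s - 1)^2*(s + 1)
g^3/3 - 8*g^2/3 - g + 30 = (g/3 + 1)*(g - 6)*(g - 5)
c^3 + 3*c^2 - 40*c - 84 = (c - 6)*(c + 2)*(c + 7)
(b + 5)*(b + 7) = b^2 + 12*b + 35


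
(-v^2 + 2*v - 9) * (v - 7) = -v^3 + 9*v^2 - 23*v + 63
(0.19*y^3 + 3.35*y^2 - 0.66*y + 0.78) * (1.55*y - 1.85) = 0.2945*y^4 + 4.841*y^3 - 7.2205*y^2 + 2.43*y - 1.443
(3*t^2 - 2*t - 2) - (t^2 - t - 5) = 2*t^2 - t + 3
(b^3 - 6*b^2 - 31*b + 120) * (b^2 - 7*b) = b^5 - 13*b^4 + 11*b^3 + 337*b^2 - 840*b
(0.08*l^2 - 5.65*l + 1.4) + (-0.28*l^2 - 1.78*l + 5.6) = -0.2*l^2 - 7.43*l + 7.0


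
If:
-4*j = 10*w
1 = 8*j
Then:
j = 1/8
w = -1/20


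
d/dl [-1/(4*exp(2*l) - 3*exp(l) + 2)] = (8*exp(l) - 3)*exp(l)/(4*exp(2*l) - 3*exp(l) + 2)^2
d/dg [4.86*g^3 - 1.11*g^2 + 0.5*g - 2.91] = 14.58*g^2 - 2.22*g + 0.5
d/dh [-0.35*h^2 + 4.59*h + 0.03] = 4.59 - 0.7*h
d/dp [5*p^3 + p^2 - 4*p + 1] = 15*p^2 + 2*p - 4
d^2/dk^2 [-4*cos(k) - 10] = 4*cos(k)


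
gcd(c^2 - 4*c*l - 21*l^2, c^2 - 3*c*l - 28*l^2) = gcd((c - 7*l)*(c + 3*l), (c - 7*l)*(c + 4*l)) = c - 7*l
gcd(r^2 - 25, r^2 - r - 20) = r - 5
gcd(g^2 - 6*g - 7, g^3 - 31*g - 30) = g + 1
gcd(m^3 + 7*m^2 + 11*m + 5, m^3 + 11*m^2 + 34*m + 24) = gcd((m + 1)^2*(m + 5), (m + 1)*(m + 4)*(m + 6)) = m + 1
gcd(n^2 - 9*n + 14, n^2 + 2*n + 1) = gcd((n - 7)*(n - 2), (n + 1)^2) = 1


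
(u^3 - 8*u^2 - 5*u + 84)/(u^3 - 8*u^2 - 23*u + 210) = (u^2 - u - 12)/(u^2 - u - 30)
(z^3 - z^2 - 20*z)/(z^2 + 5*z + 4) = z*(z - 5)/(z + 1)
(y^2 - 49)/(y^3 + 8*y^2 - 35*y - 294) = (y - 7)/(y^2 + y - 42)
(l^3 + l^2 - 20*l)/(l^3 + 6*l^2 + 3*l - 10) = l*(l - 4)/(l^2 + l - 2)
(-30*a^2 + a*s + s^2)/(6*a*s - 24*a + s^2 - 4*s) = (-5*a + s)/(s - 4)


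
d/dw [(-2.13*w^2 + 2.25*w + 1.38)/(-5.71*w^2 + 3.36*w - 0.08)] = (5.6907*w^2 + 16.1004*w - 4.8168)/(32.6041*w^4 - 38.3712*w^3 + 12.2032*w^2 - 0.5376*w + 0.0064)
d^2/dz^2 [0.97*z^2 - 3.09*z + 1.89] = 1.94000000000000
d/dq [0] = 0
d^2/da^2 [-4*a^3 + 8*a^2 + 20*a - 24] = 16 - 24*a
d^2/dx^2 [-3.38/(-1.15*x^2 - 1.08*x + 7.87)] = (-8.9401*x^2 - 8.39592*x + 3.38*(2.3*x + 1.08)*(4.6*x + 2.16) + 61.18138)/(1.15*x^2 + 1.08*x - 7.87)^3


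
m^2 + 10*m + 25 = (m + 5)^2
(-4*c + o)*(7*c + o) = -28*c^2 + 3*c*o + o^2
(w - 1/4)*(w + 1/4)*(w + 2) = w^3 + 2*w^2 - w/16 - 1/8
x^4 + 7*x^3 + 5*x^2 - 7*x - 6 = (x - 1)*(x + 1)^2*(x + 6)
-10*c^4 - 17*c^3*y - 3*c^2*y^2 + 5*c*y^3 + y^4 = (-2*c + y)*(c + y)^2*(5*c + y)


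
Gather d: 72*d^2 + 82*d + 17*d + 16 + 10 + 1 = 72*d^2 + 99*d + 27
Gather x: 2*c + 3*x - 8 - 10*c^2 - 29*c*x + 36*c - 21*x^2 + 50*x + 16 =-10*c^2 + 38*c - 21*x^2 + x*(53 - 29*c) + 8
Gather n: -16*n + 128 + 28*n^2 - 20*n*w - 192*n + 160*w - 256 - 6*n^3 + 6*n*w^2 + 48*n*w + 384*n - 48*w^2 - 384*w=-6*n^3 + 28*n^2 + n*(6*w^2 + 28*w + 176) - 48*w^2 - 224*w - 128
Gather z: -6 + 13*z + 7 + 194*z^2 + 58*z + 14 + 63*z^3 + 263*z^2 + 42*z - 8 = 63*z^3 + 457*z^2 + 113*z + 7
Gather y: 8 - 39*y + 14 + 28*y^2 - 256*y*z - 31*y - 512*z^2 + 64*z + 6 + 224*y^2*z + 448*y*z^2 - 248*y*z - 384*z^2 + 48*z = y^2*(224*z + 28) + y*(448*z^2 - 504*z - 70) - 896*z^2 + 112*z + 28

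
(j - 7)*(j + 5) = j^2 - 2*j - 35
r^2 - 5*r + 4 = (r - 4)*(r - 1)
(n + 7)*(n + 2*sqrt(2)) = n^2 + 2*sqrt(2)*n + 7*n + 14*sqrt(2)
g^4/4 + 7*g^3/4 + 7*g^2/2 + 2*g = g*(g/4 + 1)*(g + 1)*(g + 2)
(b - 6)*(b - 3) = b^2 - 9*b + 18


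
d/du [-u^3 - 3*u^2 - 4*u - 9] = -3*u^2 - 6*u - 4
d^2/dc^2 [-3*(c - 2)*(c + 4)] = -6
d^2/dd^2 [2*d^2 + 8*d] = 4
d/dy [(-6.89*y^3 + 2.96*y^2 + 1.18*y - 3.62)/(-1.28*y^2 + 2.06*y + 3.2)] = (8.8192*y^4 - 28.3868*y^3 - 58.536*y^2 + 9.6768*y + 11.2332)/(1.6384*y^4 - 5.2736*y^3 - 3.9484*y^2 + 13.184*y + 10.24)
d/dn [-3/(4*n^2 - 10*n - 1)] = 6*(4*n - 5)/(-4*n^2 + 10*n + 1)^2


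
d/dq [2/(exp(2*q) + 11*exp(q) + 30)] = (-4*exp(q) - 22)*exp(q)/(exp(2*q) + 11*exp(q) + 30)^2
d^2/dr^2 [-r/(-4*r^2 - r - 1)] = 2*(r*(8*r + 1)^2 - (12*r + 1)*(4*r^2 + r + 1))/(4*r^2 + r + 1)^3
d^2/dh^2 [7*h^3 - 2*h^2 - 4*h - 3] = 42*h - 4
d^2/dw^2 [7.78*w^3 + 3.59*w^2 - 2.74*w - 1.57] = 46.68*w + 7.18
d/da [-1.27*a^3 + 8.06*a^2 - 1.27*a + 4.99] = -3.81*a^2 + 16.12*a - 1.27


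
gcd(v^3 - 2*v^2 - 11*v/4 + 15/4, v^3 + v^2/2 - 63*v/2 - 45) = v + 3/2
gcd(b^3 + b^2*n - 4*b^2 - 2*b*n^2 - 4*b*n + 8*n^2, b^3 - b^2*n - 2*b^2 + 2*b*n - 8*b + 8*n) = b^2 - b*n - 4*b + 4*n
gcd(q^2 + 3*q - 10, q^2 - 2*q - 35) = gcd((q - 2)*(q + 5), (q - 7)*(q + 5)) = q + 5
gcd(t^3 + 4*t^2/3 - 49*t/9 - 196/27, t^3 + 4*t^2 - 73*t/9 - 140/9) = t^2 - t - 28/9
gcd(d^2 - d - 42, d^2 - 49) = d - 7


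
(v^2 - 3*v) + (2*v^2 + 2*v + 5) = 3*v^2 - v + 5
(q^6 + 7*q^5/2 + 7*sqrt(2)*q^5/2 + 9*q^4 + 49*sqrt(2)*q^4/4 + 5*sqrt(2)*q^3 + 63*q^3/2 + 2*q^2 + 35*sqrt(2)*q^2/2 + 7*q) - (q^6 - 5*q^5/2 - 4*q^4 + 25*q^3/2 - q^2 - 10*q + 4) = 7*sqrt(2)*q^5/2 + 6*q^5 + 13*q^4 + 49*sqrt(2)*q^4/4 + 5*sqrt(2)*q^3 + 19*q^3 + 3*q^2 + 35*sqrt(2)*q^2/2 + 17*q - 4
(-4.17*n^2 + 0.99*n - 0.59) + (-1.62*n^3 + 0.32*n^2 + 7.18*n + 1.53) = -1.62*n^3 - 3.85*n^2 + 8.17*n + 0.94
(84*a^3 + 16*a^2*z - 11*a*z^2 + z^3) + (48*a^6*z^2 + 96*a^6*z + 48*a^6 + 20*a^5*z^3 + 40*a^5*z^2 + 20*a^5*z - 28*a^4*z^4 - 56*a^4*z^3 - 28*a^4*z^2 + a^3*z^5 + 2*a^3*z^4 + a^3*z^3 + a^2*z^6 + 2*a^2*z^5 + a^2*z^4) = 48*a^6*z^2 + 96*a^6*z + 48*a^6 + 20*a^5*z^3 + 40*a^5*z^2 + 20*a^5*z - 28*a^4*z^4 - 56*a^4*z^3 - 28*a^4*z^2 + a^3*z^5 + 2*a^3*z^4 + a^3*z^3 + 84*a^3 + a^2*z^6 + 2*a^2*z^5 + a^2*z^4 + 16*a^2*z - 11*a*z^2 + z^3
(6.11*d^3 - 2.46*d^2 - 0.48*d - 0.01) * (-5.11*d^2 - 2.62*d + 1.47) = -31.2221*d^5 - 3.4376*d^4 + 17.8797*d^3 - 2.3075*d^2 - 0.6794*d - 0.0147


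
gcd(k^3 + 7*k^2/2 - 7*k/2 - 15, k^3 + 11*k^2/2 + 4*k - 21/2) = k + 3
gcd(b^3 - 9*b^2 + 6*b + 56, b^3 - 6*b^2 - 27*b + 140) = b^2 - 11*b + 28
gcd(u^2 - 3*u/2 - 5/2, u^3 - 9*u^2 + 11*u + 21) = u + 1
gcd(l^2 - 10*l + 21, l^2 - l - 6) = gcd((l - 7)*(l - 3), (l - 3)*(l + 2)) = l - 3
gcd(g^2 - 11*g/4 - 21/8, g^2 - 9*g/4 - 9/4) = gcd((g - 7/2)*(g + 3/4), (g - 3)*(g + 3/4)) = g + 3/4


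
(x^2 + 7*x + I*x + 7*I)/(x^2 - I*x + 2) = (x + 7)/(x - 2*I)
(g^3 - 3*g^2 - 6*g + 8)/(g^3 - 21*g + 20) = (g + 2)/(g + 5)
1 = 1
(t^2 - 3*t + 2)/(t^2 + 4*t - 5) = (t - 2)/(t + 5)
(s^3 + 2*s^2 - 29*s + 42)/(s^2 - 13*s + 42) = (s^3 + 2*s^2 - 29*s + 42)/(s^2 - 13*s + 42)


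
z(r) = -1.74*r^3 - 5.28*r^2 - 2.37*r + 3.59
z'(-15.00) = -1018.47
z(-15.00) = 4723.64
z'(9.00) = -520.23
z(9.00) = -1713.88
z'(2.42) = -58.50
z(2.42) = -57.73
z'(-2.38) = -6.81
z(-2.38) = 2.78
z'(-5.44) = -99.40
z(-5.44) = 140.35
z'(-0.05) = -1.86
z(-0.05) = 3.70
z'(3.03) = -82.29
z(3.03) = -100.47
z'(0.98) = -17.73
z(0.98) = -5.44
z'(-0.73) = 2.56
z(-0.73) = 3.18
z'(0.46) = -8.33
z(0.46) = 1.21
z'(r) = -5.22*r^2 - 10.56*r - 2.37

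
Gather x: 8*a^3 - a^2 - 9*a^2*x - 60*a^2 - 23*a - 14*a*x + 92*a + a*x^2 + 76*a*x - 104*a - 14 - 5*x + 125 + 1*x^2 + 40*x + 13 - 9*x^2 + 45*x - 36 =8*a^3 - 61*a^2 - 35*a + x^2*(a - 8) + x*(-9*a^2 + 62*a + 80) + 88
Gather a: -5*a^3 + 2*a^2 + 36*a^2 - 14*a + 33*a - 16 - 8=-5*a^3 + 38*a^2 + 19*a - 24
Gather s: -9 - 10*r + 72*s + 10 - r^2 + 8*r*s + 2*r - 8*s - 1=-r^2 - 8*r + s*(8*r + 64)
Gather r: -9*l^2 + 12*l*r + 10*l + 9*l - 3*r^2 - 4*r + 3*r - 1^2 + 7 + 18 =-9*l^2 + 19*l - 3*r^2 + r*(12*l - 1) + 24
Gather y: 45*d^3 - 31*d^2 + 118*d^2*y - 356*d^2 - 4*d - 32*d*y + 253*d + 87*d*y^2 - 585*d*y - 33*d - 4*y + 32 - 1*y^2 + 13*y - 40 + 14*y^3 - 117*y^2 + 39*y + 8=45*d^3 - 387*d^2 + 216*d + 14*y^3 + y^2*(87*d - 118) + y*(118*d^2 - 617*d + 48)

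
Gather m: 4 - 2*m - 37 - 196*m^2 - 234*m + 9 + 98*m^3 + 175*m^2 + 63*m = 98*m^3 - 21*m^2 - 173*m - 24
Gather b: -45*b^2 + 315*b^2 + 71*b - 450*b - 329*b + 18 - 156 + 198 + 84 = 270*b^2 - 708*b + 144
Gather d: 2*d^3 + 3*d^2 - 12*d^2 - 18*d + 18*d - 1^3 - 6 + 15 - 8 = 2*d^3 - 9*d^2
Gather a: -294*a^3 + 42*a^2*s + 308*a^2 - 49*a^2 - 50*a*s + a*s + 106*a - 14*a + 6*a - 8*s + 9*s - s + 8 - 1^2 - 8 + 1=-294*a^3 + a^2*(42*s + 259) + a*(98 - 49*s)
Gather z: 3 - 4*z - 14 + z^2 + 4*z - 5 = z^2 - 16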